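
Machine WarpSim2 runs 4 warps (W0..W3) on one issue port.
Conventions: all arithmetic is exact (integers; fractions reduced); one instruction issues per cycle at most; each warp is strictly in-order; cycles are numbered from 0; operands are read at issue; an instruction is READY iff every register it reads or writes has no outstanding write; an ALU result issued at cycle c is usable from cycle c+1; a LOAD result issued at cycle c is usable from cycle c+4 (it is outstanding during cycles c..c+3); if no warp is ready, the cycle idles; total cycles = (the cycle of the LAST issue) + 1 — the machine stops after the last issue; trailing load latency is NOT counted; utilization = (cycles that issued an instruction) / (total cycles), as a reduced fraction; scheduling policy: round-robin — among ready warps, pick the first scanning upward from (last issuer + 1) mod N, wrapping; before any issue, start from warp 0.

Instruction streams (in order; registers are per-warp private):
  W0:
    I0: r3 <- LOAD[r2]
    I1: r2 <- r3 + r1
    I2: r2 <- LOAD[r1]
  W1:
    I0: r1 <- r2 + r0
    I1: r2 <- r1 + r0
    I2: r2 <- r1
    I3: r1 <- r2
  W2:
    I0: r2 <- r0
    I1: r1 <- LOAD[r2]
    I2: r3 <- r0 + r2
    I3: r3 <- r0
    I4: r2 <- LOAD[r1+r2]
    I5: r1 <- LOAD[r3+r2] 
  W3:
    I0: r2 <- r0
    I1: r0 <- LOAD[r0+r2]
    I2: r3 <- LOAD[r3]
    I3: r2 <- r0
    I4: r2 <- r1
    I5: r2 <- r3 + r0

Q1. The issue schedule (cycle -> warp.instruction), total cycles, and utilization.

cycle 0: W0.I0
cycle 1: W1.I0
cycle 2: W2.I0
cycle 3: W3.I0
cycle 4: W0.I1
cycle 5: W1.I1
cycle 6: W2.I1
cycle 7: W3.I1
cycle 8: W0.I2
cycle 9: W1.I2
cycle 10: W2.I2
cycle 11: W3.I2
cycle 12: W1.I3
cycle 13: W2.I3
cycle 14: W3.I3
cycle 15: W2.I4
cycle 16: W3.I4
cycle 17: W3.I5
cycle 18: idle
cycle 19: W2.I5

Answer: 20 cycles, utilization 19/20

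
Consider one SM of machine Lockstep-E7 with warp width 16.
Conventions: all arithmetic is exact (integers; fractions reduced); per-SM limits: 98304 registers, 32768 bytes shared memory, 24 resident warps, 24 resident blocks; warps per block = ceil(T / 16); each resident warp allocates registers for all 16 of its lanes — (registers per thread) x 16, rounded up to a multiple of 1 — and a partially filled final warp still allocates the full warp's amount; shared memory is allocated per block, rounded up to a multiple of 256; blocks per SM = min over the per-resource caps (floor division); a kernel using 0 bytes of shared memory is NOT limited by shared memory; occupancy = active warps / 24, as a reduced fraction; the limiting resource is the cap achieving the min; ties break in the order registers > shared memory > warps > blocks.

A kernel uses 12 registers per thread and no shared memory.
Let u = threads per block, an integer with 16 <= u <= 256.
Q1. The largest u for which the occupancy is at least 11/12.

Answer: u = 192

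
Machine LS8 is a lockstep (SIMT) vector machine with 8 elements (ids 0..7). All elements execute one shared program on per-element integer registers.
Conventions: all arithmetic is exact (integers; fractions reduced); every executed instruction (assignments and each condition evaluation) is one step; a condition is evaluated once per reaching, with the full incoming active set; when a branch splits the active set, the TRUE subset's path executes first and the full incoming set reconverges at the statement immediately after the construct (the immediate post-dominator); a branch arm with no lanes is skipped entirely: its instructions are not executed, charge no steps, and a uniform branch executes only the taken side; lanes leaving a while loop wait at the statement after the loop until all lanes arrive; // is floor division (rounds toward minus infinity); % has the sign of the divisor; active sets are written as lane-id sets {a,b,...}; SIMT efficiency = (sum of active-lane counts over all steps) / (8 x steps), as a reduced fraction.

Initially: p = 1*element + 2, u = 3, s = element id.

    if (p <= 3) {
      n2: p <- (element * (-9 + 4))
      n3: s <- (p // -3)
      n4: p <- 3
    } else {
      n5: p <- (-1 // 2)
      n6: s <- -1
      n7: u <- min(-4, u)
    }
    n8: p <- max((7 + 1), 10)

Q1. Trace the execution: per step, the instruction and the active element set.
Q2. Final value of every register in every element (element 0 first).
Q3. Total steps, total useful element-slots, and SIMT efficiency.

step 0: eval (p <= 3)                {0,1,2,3,4,5,6,7}
step 1: p <- (element * (-9 + 4))    {0,1}
step 2: s <- (p // -3)               {0,1}
step 3: p <- 3                       {0,1}
step 4: p <- (-1 // 2)               {2,3,4,5,6,7}
step 5: s <- -1                      {2,3,4,5,6,7}
step 6: u <- min(-4, u)              {2,3,4,5,6,7}
step 7: p <- max((7 + 1), 10)        {0,1,2,3,4,5,6,7}

Answer: 8 steps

p: 10,10,10,10,10,10,10,10
u: 3,3,-4,-4,-4,-4,-4,-4
s: 0,1,-1,-1,-1,-1,-1,-1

steps = 8; useful = 40; efficiency = 40/64 = 5/8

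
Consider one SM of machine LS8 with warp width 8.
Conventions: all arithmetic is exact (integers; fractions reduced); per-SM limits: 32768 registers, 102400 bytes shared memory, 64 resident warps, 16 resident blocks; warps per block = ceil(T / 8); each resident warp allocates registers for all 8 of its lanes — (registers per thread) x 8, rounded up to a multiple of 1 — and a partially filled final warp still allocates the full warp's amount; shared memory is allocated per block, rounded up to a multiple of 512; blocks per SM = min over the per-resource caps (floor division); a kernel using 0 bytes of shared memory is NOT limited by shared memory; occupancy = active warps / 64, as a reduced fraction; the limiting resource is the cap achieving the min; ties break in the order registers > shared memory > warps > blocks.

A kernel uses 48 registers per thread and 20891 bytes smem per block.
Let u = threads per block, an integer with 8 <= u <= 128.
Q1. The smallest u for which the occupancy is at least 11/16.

Answer: u = 81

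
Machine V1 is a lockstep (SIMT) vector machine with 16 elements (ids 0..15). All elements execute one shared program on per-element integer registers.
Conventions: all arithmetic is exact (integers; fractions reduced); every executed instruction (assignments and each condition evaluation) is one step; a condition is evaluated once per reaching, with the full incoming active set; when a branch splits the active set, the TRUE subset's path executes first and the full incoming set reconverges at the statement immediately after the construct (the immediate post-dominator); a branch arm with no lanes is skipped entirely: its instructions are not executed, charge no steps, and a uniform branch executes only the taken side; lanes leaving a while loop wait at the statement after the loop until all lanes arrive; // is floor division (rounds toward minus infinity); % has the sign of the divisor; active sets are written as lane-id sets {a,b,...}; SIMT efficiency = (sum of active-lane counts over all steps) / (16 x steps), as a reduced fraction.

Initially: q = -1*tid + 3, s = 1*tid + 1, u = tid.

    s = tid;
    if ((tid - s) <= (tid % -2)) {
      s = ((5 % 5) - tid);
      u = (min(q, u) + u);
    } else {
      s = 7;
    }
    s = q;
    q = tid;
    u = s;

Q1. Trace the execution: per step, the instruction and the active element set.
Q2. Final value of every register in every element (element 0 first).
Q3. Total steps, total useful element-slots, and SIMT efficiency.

step 0: s <- tid                     {0,1,2,3,4,5,6,7,8,9,10,11,12,13,14,15}
step 1: eval ((tid - s) <= (tid % -2)) {0,1,2,3,4,5,6,7,8,9,10,11,12,13,14,15}
step 2: s <- ((5 % 5) - tid)         {0,2,4,6,8,10,12,14}
step 3: u <- (min(q, u) + u)         {0,2,4,6,8,10,12,14}
step 4: s <- 7                       {1,3,5,7,9,11,13,15}
step 5: s <- q                       {0,1,2,3,4,5,6,7,8,9,10,11,12,13,14,15}
step 6: q <- tid                     {0,1,2,3,4,5,6,7,8,9,10,11,12,13,14,15}
step 7: u <- s                       {0,1,2,3,4,5,6,7,8,9,10,11,12,13,14,15}

Answer: 8 steps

q: 0,1,2,3,4,5,6,7,8,9,10,11,12,13,14,15
s: 3,2,1,0,-1,-2,-3,-4,-5,-6,-7,-8,-9,-10,-11,-12
u: 3,2,1,0,-1,-2,-3,-4,-5,-6,-7,-8,-9,-10,-11,-12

steps = 8; useful = 104; efficiency = 104/128 = 13/16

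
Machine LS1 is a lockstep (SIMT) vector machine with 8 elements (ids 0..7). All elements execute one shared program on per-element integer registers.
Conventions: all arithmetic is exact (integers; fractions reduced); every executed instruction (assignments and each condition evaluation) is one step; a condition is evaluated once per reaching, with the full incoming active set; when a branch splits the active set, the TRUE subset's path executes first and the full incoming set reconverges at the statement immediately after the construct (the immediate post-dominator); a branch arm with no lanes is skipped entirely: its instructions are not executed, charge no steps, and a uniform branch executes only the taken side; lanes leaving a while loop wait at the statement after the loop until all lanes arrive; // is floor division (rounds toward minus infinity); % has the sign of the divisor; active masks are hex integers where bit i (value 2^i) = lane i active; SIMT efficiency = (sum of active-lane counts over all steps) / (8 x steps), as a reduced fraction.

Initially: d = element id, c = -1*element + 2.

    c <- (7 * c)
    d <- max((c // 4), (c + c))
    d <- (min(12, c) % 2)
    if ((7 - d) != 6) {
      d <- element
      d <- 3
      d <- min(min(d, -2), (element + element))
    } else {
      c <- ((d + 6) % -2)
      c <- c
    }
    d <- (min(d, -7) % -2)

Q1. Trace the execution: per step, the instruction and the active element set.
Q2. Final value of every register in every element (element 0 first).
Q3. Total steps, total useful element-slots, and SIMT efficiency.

step 0: c <- (7 * c)                 0xff
step 1: d <- max((c // 4), (c + c))  0xff
step 2: d <- (min(12, c) % 2)        0xff
step 3: eval ((7 - d) != 6)          0xff
step 4: d <- element                 0x55
step 5: d <- 3                       0x55
step 6: d <- min(min(d, -2), (element + element)) 0x55
step 7: c <- ((d + 6) % -2)          0xaa
step 8: c <- c                       0xaa
step 9: d <- (min(d, -7) % -2)       0xff

Answer: 10 steps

d: -1,-1,-1,-1,-1,-1,-1,-1
c: 14,-1,0,-1,-14,-1,-28,-1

steps = 10; useful = 60; efficiency = 60/80 = 3/4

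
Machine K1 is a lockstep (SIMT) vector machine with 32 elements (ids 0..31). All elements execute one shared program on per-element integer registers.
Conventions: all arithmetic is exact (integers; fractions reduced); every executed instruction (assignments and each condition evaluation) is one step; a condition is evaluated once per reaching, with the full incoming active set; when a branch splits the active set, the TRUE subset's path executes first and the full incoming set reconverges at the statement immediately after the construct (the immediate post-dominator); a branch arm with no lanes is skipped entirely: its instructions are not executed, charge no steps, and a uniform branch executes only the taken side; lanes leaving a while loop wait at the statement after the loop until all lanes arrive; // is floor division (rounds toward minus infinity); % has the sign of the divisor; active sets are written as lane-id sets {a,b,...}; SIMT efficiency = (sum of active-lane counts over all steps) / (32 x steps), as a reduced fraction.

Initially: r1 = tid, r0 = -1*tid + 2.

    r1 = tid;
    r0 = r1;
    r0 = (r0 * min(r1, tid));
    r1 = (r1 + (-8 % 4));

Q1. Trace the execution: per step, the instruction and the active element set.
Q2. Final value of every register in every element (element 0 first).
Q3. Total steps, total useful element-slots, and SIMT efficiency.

step 0: r1 <- tid                    {0,1,2,3,4,5,6,7,8,9,10,11,12,13,14,15,16,17,18,19,20,21,22,23,24,25,26,27,28,29,30,31}
step 1: r0 <- r1                     {0,1,2,3,4,5,6,7,8,9,10,11,12,13,14,15,16,17,18,19,20,21,22,23,24,25,26,27,28,29,30,31}
step 2: r0 <- (r0 * min(r1, tid))    {0,1,2,3,4,5,6,7,8,9,10,11,12,13,14,15,16,17,18,19,20,21,22,23,24,25,26,27,28,29,30,31}
step 3: r1 <- (r1 + (-8 % 4))        {0,1,2,3,4,5,6,7,8,9,10,11,12,13,14,15,16,17,18,19,20,21,22,23,24,25,26,27,28,29,30,31}

Answer: 4 steps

r1: 0,1,2,3,4,5,6,7,8,9,10,11,12,13,14,15,16,17,18,19,20,21,22,23,24,25,26,27,28,29,30,31
r0: 0,1,4,9,16,25,36,49,64,81,100,121,144,169,196,225,256,289,324,361,400,441,484,529,576,625,676,729,784,841,900,961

steps = 4; useful = 128; efficiency = 128/128 = 1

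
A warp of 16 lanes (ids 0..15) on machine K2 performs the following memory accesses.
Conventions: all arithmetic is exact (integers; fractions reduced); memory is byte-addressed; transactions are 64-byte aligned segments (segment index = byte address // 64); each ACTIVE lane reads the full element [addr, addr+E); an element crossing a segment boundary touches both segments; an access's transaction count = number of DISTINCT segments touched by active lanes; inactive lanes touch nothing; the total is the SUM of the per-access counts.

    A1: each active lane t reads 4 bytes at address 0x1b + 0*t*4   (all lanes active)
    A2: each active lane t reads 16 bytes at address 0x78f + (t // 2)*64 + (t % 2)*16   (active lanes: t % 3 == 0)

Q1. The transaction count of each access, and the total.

A1: 1 transaction
A2: 6 transactions

Answer: 1,6; total 7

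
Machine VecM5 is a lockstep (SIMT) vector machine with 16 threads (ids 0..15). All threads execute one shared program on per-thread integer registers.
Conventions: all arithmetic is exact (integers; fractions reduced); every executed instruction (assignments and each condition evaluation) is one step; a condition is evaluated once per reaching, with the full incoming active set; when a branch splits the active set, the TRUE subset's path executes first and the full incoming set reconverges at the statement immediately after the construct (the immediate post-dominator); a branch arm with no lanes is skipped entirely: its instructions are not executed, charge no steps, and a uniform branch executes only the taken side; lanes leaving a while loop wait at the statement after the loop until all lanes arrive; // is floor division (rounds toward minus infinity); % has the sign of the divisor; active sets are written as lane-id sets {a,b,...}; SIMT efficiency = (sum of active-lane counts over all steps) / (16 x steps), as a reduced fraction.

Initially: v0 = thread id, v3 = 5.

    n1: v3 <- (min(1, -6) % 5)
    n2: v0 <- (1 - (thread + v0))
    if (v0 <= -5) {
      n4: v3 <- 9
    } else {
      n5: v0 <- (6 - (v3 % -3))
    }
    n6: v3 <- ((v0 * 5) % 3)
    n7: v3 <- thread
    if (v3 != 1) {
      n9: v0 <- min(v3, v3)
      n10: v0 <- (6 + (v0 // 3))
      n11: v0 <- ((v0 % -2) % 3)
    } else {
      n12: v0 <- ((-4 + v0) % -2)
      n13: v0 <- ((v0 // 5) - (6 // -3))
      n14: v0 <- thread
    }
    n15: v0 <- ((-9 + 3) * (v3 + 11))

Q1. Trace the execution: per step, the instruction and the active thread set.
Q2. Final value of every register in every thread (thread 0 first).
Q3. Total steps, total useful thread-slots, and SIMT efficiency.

step 0: v3 <- (min(1, -6) % 5)       {0,1,2,3,4,5,6,7,8,9,10,11,12,13,14,15}
step 1: v0 <- (1 - (thread + v0))    {0,1,2,3,4,5,6,7,8,9,10,11,12,13,14,15}
step 2: eval (v0 <= -5)              {0,1,2,3,4,5,6,7,8,9,10,11,12,13,14,15}
step 3: v3 <- 9                      {3,4,5,6,7,8,9,10,11,12,13,14,15}
step 4: v0 <- (6 - (v3 % -3))        {0,1,2}
step 5: v3 <- ((v0 * 5) % 3)         {0,1,2,3,4,5,6,7,8,9,10,11,12,13,14,15}
step 6: v3 <- thread                 {0,1,2,3,4,5,6,7,8,9,10,11,12,13,14,15}
step 7: eval (v3 != 1)               {0,1,2,3,4,5,6,7,8,9,10,11,12,13,14,15}
step 8: v0 <- min(v3, v3)            {0,2,3,4,5,6,7,8,9,10,11,12,13,14,15}
step 9: v0 <- (6 + (v0 // 3))        {0,2,3,4,5,6,7,8,9,10,11,12,13,14,15}
step 10: v0 <- ((v0 % -2) % 3)        {0,2,3,4,5,6,7,8,9,10,11,12,13,14,15}
step 11: v0 <- ((-4 + v0) % -2)       {1}
step 12: v0 <- ((v0 // 5) - (6 // -3)) {1}
step 13: v0 <- thread                 {1}
step 14: v0 <- ((-9 + 3) * (v3 + 11)) {0,1,2,3,4,5,6,7,8,9,10,11,12,13,14,15}

Answer: 15 steps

v0: -66,-72,-78,-84,-90,-96,-102,-108,-114,-120,-126,-132,-138,-144,-150,-156
v3: 0,1,2,3,4,5,6,7,8,9,10,11,12,13,14,15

steps = 15; useful = 176; efficiency = 176/240 = 11/15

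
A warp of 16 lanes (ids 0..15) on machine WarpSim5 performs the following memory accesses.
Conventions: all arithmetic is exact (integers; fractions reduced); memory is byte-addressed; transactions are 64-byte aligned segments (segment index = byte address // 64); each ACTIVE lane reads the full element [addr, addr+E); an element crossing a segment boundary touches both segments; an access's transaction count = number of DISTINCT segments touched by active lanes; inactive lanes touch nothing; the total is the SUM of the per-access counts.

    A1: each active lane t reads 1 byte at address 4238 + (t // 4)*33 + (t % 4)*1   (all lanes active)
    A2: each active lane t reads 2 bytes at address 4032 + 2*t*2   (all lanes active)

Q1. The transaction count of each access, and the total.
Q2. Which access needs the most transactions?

A1: 2 transactions
A2: 1 transaction

Answer: 2,1; total 3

Answer: A1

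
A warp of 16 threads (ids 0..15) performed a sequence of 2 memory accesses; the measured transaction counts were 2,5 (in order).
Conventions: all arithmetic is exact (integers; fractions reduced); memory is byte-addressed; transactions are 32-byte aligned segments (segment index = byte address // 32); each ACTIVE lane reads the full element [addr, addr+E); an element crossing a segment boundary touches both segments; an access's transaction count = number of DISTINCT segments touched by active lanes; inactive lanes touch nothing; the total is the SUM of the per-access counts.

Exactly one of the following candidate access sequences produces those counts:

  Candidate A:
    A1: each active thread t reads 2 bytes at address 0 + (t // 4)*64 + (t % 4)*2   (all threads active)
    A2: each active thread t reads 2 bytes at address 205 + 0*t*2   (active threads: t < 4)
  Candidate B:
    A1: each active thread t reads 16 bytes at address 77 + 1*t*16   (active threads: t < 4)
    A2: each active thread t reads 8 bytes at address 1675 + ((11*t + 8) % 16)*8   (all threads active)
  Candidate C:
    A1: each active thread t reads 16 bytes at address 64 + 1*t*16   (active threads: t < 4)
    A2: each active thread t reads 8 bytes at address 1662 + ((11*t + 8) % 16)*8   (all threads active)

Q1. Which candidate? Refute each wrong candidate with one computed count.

A: A1 gives 4 transactions, not 2
B: A1 gives 3 transactions, not 2
C: all counts match (2,5)

Answer: C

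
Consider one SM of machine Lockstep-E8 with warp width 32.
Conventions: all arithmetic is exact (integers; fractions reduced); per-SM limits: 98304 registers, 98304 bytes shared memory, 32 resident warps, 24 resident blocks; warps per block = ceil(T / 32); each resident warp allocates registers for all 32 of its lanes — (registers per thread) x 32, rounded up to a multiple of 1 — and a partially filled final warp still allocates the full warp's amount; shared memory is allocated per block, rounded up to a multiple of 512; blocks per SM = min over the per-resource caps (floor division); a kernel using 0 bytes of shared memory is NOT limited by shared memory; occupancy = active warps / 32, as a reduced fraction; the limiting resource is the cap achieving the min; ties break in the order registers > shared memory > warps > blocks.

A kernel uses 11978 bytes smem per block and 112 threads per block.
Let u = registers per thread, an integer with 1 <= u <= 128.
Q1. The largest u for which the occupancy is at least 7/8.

Answer: u = 109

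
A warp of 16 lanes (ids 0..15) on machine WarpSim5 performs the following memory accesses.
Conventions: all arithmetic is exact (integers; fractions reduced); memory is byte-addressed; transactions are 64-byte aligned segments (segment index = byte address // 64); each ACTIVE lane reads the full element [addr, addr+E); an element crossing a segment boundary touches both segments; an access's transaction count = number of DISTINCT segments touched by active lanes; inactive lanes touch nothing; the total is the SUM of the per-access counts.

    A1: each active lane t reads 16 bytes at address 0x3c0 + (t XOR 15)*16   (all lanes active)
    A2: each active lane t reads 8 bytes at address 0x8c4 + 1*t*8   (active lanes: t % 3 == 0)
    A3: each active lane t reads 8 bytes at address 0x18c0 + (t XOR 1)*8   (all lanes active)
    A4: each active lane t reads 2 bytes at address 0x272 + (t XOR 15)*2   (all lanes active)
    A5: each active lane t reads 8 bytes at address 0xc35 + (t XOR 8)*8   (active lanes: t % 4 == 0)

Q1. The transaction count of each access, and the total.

A1: 4 transactions
A2: 3 transactions
A3: 2 transactions
A4: 2 transactions
A5: 3 transactions

Answer: 4,3,2,2,3; total 14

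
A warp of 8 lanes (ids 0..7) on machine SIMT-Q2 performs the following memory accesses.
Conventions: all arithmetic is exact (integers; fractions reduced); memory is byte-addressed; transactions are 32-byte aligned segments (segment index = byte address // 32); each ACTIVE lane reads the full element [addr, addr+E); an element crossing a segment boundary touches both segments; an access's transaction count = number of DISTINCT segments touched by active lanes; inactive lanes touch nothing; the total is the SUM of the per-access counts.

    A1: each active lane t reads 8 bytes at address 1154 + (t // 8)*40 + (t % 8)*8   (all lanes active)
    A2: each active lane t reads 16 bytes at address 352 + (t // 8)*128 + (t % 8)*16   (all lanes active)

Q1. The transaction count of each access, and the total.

A1: 3 transactions
A2: 4 transactions

Answer: 3,4; total 7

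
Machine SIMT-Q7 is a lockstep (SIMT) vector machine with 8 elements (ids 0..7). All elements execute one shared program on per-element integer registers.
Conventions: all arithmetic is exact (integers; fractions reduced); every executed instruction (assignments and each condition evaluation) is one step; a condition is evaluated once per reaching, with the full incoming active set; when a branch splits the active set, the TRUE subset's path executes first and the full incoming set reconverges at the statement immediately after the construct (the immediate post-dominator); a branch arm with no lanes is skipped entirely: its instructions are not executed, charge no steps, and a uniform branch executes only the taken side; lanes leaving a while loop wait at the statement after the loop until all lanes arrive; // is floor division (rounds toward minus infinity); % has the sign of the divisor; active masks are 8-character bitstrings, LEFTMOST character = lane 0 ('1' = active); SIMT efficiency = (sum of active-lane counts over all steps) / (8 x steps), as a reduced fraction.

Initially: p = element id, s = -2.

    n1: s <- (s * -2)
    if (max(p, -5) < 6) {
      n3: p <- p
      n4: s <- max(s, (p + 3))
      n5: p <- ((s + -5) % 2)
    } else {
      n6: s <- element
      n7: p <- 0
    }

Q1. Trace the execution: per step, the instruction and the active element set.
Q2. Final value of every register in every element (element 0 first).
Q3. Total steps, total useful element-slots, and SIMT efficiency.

step 0: s <- (s * -2)                11111111
step 1: eval (max(p, -5) < 6)        11111111
step 2: p <- p                       11111100
step 3: s <- max(s, (p + 3))         11111100
step 4: p <- ((s + -5) % 2)          11111100
step 5: s <- element                 00000011
step 6: p <- 0                       00000011

Answer: 7 steps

p: 1,1,0,1,0,1,0,0
s: 4,4,5,6,7,8,6,7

steps = 7; useful = 38; efficiency = 38/56 = 19/28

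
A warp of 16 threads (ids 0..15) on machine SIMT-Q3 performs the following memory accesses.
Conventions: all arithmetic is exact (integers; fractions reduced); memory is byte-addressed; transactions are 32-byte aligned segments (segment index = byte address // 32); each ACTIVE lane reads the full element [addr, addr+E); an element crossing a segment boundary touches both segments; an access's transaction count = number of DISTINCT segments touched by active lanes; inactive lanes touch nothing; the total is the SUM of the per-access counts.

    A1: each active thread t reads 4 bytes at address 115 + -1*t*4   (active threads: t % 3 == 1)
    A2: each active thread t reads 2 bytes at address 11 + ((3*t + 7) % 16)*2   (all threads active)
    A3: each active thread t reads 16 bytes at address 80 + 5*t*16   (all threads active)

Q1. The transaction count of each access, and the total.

A1: 3 transactions
A2: 2 transactions
A3: 16 transactions

Answer: 3,2,16; total 21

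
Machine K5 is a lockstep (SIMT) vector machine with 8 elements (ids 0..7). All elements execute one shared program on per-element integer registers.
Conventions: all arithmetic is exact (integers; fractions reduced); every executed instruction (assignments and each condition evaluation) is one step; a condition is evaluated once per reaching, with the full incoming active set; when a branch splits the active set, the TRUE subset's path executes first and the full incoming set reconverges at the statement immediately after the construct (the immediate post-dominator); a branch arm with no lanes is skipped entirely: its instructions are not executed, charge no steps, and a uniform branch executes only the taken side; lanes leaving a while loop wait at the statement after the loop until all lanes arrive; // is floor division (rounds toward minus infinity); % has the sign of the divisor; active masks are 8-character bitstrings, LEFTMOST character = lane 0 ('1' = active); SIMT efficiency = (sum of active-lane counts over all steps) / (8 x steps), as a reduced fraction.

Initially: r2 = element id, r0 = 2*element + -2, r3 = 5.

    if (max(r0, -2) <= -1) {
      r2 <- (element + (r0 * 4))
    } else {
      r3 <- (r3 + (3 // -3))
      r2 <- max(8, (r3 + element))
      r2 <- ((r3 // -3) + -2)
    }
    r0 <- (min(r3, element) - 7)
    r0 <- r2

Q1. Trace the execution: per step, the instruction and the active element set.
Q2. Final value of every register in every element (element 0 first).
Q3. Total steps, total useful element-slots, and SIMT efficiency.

step 0: eval (max(r0, -2) <= -1)     11111111
step 1: r2 <- (element + (r0 * 4))   10000000
step 2: r3 <- (r3 + (3 // -3))       01111111
step 3: r2 <- max(8, (r3 + element)) 01111111
step 4: r2 <- ((r3 // -3) + -2)      01111111
step 5: r0 <- (min(r3, element) - 7) 11111111
step 6: r0 <- r2                     11111111

Answer: 7 steps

r2: -8,-4,-4,-4,-4,-4,-4,-4
r0: -8,-4,-4,-4,-4,-4,-4,-4
r3: 5,4,4,4,4,4,4,4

steps = 7; useful = 46; efficiency = 46/56 = 23/28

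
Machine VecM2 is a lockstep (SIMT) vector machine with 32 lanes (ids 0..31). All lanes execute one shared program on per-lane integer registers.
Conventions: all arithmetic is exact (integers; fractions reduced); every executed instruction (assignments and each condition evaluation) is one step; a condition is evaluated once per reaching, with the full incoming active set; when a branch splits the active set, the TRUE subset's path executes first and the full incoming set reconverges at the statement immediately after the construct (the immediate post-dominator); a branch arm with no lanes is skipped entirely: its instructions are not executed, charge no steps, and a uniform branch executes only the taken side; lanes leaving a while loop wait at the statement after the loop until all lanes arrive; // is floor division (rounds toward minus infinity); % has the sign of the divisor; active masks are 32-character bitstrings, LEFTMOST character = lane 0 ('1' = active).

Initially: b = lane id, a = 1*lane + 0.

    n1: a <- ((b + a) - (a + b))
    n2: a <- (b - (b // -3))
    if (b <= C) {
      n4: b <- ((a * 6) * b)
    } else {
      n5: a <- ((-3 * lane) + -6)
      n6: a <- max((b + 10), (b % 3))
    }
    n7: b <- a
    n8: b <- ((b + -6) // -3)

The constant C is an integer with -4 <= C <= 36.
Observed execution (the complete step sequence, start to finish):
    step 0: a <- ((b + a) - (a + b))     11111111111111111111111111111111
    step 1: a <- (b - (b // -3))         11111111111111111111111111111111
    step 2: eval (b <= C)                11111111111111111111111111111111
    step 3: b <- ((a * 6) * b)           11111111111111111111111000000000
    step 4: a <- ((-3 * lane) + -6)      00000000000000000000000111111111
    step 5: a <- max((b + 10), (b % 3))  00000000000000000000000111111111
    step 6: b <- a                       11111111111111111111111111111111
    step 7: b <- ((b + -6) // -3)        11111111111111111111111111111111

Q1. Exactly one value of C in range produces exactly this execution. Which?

Answer: C = 22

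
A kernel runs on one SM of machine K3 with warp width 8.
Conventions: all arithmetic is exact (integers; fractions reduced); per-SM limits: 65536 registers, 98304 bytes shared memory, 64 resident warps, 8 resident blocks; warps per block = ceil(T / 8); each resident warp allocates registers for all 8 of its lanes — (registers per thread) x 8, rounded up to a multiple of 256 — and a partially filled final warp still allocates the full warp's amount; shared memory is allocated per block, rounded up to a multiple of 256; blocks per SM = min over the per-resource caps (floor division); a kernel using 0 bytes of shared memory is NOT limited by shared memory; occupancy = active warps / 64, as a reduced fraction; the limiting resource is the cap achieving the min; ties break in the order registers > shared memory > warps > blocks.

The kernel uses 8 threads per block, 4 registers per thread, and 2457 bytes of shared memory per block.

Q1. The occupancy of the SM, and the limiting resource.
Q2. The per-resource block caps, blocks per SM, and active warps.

Answer: occupancy 1/8, limited by blocks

registers: 256 blocks
shared memory: 38 blocks
warps: 64 blocks
blocks: 8 blocks

Answer: 8 blocks, 8 active warps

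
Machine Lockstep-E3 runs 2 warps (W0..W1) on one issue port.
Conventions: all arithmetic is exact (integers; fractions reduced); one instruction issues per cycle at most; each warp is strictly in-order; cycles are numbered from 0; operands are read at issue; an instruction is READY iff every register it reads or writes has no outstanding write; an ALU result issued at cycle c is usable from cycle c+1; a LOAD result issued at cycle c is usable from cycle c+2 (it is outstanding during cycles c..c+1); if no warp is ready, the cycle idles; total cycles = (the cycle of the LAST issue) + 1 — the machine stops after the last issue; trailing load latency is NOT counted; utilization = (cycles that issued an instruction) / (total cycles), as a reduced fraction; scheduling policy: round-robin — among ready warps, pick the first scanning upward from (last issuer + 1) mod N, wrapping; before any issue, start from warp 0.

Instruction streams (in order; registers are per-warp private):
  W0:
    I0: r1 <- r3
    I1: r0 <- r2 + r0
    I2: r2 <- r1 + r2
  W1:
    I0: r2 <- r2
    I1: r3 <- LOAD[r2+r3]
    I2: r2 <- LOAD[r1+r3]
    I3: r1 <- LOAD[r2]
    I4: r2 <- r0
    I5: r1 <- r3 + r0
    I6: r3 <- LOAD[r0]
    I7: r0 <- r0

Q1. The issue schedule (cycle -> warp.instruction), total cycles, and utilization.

cycle 0: W0.I0
cycle 1: W1.I0
cycle 2: W0.I1
cycle 3: W1.I1
cycle 4: W0.I2
cycle 5: W1.I2
cycle 6: idle
cycle 7: W1.I3
cycle 8: W1.I4
cycle 9: W1.I5
cycle 10: W1.I6
cycle 11: W1.I7

Answer: 12 cycles, utilization 11/12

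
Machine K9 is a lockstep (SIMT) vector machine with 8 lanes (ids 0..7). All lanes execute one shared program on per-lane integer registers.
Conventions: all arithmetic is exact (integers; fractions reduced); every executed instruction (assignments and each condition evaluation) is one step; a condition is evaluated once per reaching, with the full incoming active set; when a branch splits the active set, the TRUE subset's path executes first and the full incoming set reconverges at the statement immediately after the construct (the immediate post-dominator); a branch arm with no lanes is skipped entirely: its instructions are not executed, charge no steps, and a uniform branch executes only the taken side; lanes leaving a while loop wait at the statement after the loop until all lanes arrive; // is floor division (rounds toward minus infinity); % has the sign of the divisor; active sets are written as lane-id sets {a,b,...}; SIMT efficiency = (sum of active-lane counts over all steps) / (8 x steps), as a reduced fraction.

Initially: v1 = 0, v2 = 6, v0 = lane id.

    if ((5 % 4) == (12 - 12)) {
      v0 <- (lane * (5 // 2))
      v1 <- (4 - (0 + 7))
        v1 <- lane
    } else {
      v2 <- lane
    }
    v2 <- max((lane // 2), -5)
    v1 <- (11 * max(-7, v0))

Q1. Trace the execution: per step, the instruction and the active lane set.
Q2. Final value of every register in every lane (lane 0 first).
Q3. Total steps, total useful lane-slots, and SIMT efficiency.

step 0: eval ((5 % 4) == (12 - 12))  {0,1,2,3,4,5,6,7}
step 1: v2 <- lane                   {0,1,2,3,4,5,6,7}
step 2: v2 <- max((lane // 2), -5)   {0,1,2,3,4,5,6,7}
step 3: v1 <- (11 * max(-7, v0))     {0,1,2,3,4,5,6,7}

Answer: 4 steps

v1: 0,11,22,33,44,55,66,77
v2: 0,0,1,1,2,2,3,3
v0: 0,1,2,3,4,5,6,7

steps = 4; useful = 32; efficiency = 32/32 = 1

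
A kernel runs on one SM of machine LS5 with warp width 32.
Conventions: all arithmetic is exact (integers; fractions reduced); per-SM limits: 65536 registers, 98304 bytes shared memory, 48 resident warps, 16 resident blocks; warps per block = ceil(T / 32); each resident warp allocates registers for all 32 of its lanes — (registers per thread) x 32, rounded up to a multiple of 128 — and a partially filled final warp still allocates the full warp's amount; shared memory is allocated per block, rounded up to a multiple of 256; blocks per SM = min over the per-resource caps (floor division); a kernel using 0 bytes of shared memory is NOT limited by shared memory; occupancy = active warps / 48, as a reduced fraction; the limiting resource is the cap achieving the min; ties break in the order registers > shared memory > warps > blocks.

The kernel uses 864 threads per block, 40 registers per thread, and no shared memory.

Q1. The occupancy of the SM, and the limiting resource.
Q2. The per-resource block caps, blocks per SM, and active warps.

Answer: occupancy 9/16, limited by registers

registers: 1 block
shared memory: no limit (kernel uses none)
warps: 1 block
blocks: 16 blocks

Answer: 1 block, 27 active warps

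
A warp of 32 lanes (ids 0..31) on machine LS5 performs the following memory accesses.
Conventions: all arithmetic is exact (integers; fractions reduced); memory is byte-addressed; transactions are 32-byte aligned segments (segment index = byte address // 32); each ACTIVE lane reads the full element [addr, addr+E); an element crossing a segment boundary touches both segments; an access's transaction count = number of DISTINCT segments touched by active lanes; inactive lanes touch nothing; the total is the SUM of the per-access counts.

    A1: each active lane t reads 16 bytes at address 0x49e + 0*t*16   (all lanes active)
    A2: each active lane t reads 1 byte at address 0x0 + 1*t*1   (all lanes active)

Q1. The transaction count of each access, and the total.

A1: 2 transactions
A2: 1 transaction

Answer: 2,1; total 3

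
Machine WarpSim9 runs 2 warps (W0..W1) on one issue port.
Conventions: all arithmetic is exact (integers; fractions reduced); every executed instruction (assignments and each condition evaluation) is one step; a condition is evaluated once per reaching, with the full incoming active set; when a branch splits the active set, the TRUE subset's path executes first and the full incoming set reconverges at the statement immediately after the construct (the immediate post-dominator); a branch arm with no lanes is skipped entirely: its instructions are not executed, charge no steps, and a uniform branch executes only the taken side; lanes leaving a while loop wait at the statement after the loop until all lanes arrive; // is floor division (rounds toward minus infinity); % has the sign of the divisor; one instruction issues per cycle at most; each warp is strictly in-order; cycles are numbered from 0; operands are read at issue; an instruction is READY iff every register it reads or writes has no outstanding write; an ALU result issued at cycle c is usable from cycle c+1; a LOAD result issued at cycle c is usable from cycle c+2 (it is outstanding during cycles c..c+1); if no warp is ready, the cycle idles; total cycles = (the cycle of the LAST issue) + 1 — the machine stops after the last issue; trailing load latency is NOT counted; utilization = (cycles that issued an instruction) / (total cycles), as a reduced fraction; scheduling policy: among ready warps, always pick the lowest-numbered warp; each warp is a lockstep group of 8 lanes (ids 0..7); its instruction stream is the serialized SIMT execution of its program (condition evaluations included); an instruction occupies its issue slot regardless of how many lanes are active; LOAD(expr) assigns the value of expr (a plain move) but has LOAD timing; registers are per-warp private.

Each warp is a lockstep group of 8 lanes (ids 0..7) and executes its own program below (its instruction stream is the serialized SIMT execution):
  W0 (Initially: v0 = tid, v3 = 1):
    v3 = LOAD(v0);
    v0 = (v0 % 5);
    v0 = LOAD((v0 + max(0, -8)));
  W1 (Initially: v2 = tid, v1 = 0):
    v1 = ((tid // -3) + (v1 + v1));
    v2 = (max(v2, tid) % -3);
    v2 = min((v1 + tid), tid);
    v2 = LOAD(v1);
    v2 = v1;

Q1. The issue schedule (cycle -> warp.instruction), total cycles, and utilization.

cycle 0: W0.I0
cycle 1: W0.I1
cycle 2: W0.I2
cycle 3: W1.I0
cycle 4: W1.I1
cycle 5: W1.I2
cycle 6: W1.I3
cycle 7: idle
cycle 8: W1.I4

Answer: 9 cycles, utilization 8/9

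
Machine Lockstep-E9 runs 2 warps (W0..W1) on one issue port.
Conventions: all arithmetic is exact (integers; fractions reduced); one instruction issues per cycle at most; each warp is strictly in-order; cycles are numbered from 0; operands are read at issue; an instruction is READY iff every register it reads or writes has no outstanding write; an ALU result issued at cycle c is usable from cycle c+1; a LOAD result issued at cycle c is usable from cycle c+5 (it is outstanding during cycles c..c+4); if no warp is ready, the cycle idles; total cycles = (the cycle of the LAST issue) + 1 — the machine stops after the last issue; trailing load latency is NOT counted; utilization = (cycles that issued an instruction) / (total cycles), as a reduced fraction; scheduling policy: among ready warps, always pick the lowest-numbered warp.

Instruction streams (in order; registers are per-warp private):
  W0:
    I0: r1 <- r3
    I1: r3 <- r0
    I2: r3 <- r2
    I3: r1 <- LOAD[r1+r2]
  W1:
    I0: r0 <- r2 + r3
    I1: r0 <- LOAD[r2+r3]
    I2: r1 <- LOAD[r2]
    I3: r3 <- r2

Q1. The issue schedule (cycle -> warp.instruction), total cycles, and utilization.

cycle 0: W0.I0
cycle 1: W0.I1
cycle 2: W0.I2
cycle 3: W0.I3
cycle 4: W1.I0
cycle 5: W1.I1
cycle 6: W1.I2
cycle 7: W1.I3

Answer: 8 cycles, utilization 1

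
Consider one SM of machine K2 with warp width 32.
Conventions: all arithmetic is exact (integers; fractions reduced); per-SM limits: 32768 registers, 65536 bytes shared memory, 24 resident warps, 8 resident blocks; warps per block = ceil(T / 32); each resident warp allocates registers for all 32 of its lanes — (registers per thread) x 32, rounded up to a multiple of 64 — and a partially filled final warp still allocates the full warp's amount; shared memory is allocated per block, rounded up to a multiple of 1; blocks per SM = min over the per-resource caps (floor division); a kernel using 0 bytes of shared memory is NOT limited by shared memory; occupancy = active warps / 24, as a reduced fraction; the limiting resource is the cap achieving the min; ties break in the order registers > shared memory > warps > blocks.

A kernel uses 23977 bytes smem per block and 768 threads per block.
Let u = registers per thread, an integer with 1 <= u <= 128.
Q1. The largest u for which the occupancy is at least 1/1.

Answer: u = 42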